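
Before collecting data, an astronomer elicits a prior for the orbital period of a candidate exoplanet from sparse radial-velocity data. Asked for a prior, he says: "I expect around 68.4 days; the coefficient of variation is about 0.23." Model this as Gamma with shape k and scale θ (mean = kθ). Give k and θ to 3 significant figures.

For Gamma(k, scale θ): mean = kθ, variance = kθ², so CV = 1/√k.
CV = 0.23, hence k = 1/CV² = 18.9.
Then θ = mean/k = 68.4/18.9 = 3.62.

k ≈ 18.9, θ ≈ 3.62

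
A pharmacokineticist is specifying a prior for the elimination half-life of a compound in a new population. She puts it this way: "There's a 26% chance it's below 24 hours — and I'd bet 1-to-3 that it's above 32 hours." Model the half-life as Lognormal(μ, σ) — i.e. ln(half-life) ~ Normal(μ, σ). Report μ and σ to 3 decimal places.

μ ≈ 3.318, σ ≈ 0.218

If T ~ Lognormal(μ,σ) then ln T ~ Normal(μ,σ), so the p-quantile of ln T is μ + z_p·σ.
ln(24) = 3.178 and ln(32) = 3.466; z_{0.26} = -0.6433, z_{0.75} = 0.6745.
σ = (3.466 − 3.178)/(0.6745 − (-0.6433)) = 0.218.
μ = 3.178 − (-0.6433)·0.218 = 3.318.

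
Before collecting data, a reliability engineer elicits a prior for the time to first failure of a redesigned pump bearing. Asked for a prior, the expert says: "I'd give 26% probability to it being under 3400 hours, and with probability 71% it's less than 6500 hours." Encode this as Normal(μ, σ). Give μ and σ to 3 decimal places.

For Normal(μ,σ), the p-quantile is μ + z_p·σ. Here z_{0.26} = -0.6433, z_{0.71} = 0.5534.
So 3400 = μ − 0.6433σ and 6500 = μ + 0.5534σ.
Subtracting: σ = (6500 − 3400)/(0.5534 − (-0.6433)) = 2590.392.
Then μ = 3400 − (-0.6433)·2590.392 = 5066.517.

μ = 5066.517, σ = 2590.392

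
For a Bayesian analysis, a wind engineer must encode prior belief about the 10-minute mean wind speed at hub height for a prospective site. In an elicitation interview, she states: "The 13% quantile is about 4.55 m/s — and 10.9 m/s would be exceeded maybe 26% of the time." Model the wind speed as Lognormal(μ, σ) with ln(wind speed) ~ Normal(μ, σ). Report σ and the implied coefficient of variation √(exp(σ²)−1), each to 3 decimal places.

If T ~ Lognormal(μ,σ) then ln T ~ Normal(μ,σ), so the p-quantile of ln T is μ + z_p·σ.
ln(4.55) = 1.515 and ln(10.9) = 2.389; z_{0.13} = -1.126, z_{0.74} = 0.6433.
σ = (2.389 − 1.515)/(0.6433 − (-1.126)) = 0.494.
μ = 1.515 − (-1.126)·0.494 = 2.071.
CV = √(exp(σ²)−1) = √(exp(0.2437)−1) = 0.525.

σ ≈ 0.494, CV ≈ 0.525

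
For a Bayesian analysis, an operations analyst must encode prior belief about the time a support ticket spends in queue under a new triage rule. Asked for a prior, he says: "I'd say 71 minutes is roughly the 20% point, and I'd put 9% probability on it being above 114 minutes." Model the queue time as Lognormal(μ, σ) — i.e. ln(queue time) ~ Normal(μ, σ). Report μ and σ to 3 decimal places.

μ ≈ 4.445, σ ≈ 0.217

If T ~ Lognormal(μ,σ) then ln T ~ Normal(μ,σ), so the p-quantile of ln T is μ + z_p·σ.
ln(71) = 4.263 and ln(114) = 4.736; z_{0.2} = -0.8416, z_{0.91} = 1.341.
σ = (4.736 − 4.263)/(1.341 − (-0.8416)) = 0.217.
μ = 4.263 − (-0.8416)·0.217 = 4.445.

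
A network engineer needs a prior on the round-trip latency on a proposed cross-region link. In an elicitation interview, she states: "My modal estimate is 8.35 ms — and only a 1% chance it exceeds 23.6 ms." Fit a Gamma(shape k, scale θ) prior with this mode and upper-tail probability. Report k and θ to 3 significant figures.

Gamma(k,θ) with k>1 has mode (k−1)θ, so θ = 8.35/(k−1).
Need P(X < 23.6) = 0.99 with θ tied to k this way. Start at k = 2, θ = 8.35: P(X<23.6) ≈ 0.773.
Too low — raise k to concentrate. Iterating converges to k ≈ 5.23.
Then θ = 8.35/(5.23−1) ≈ 1.97.

k ≈ 5.23, θ ≈ 1.97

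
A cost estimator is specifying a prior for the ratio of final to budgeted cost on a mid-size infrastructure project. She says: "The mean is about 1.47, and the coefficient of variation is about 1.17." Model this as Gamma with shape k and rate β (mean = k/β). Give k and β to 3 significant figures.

For Gamma(k, rate β): mean = k/β, variance = k/β², so CV = 1/√k.
CV = 1.17, hence k = 1/CV² = 0.731.
Then β = k/mean = 0.731/1.47 = 0.497.

k ≈ 0.731, β ≈ 0.497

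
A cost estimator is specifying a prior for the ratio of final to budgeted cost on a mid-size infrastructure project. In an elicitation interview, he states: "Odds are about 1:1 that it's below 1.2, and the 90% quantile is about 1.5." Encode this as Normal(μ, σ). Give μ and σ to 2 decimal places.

μ = 1.20, σ = 0.23

The p-quantile of Normal(μ,σ) is μ + z_p·σ, with z_{0.5} = 0 and z_{0.9} = 1.282.
Eliminate σ: μ = (z₂·x₁ − z₁·x₂)/(z₂ − z₁) = (1.282·1.2 − (0)·1.5)/1.282 = 1.20.
Then σ = (x₂ − x₁)/(z₂ − z₁) = (1.5 − 1.2)/1.282 = 0.23.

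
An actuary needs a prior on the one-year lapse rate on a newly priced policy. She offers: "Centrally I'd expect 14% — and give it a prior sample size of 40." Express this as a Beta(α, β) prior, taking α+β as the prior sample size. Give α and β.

α = 5.6, β = 34.4

Under the effective-sample-size interpretation, Beta(α, β) has prior mean α/(α+β) and prior sample size α+β.
So α+β = 40 and α/(α+β) = 0.14, giving α = 0.14·40 = 5.6 and β = 40 − 5.6 = 34.4.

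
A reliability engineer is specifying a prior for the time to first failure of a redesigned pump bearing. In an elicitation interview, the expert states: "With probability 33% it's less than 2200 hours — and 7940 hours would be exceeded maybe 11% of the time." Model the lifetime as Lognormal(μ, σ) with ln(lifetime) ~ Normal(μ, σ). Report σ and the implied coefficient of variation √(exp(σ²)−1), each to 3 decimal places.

σ ≈ 0.770, CV ≈ 0.900

If T ~ Lognormal(μ,σ) then ln T ~ Normal(μ,σ), so the p-quantile of ln T is μ + z_p·σ.
ln(2200) = 7.696 and ln(7940) = 8.98; z_{0.33} = -0.4399, z_{0.89} = 1.227.
σ = (8.98 − 7.696)/(1.227 − (-0.4399)) = 0.770.
μ = 7.696 − (-0.4399)·0.770 = 8.035.
CV = √(exp(σ²)−1) = √(exp(0.5932)−1) = 0.900.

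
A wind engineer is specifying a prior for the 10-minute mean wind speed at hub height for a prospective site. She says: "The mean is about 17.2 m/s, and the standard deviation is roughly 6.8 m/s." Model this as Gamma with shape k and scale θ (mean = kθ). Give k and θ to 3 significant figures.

k ≈ 6.4, θ ≈ 2.69

For Gamma(k, scale θ): mean = kθ, variance = kθ², so CV = 1/√k.
CV = SD/mean = 6.8/17.2 = 0.3953, hence k = 1/CV² = 6.4.
Then θ = mean/k = 17.2/6.4 = 2.69.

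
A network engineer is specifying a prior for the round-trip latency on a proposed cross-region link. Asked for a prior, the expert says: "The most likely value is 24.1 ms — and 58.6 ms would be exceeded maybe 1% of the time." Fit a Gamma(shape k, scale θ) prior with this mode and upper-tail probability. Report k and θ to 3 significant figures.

k ≈ 6.98, θ ≈ 4.03

Gamma(k,θ) with k>1 has mode (k−1)θ, so θ = 24.1/(k−1).
Need P(X < 58.6) = 0.99 with θ tied to k this way. Start at k = 2, θ = 24.1: P(X<58.6) ≈ 0.698.
Too low — raise k to concentrate. Iterating converges to k ≈ 6.98.
Then θ = 24.1/(6.98−1) ≈ 4.03.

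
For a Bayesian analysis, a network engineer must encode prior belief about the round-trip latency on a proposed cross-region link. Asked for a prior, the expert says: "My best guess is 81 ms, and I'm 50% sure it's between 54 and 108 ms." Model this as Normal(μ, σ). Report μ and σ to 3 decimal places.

μ = 81.000, σ = 40.030

A symmetric 50% interval runs μ ± z·σ with z = 0.6745.
Half-width = 27, so σ = 27/0.6745 = 40.030.
μ is the stated best guess, 81.000.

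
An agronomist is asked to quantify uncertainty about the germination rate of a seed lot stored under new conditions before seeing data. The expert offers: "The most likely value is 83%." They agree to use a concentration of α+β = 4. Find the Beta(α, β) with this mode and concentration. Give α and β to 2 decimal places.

α = 2.66, β = 1.34

For α,β > 1 the Beta mode is (α−1)/(α+β−2). With α+β = 4, the mode is (α−1)/2.
Set (α−1)/2 = 0.83 → α = 1 + 0.83·2 = 2.66.
β = 4 − α = 1.34.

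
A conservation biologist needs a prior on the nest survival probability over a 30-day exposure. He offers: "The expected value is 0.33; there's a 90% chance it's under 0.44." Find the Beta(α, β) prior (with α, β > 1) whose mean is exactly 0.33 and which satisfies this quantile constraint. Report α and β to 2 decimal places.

α ≈ 10.20, β ≈ 20.71

With mean 0.33 fixed, write α = 0.33s, β = 0.67s where s = α+β.
Need P(θ < 0.44) = 0.9 under Beta(0.33s, 0.67s). Normal approximation: (q−m)/√(m(1−m)/s) ≈ z_{0.9} = 1.28, so s ≈ 0.33·0.67·(1.28)²/(0.44−0.33)² = 30.0.
At s = 30.0: P(θ<0.44) ≈ 0.897. Adjusting to match 0.9 gives s ≈ 30.91.
So α = 0.33·30.91 ≈ 10.20, β = 0.67·30.91 ≈ 20.71.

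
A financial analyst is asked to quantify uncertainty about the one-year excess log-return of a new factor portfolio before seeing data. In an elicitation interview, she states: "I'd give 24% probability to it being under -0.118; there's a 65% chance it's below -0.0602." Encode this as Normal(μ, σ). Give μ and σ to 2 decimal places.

μ = -0.08, σ = 0.05

For Normal(μ,σ), the p-quantile is μ + z_p·σ. Here z_{0.24} = -0.7063, z_{0.65} = 0.3853.
So -0.118 = μ − 0.7063σ and -0.0602 = μ + 0.3853σ.
Subtracting: σ = (-0.0602 − -0.118)/(0.3853 − (-0.7063)) = 0.05.
Then μ = -0.118 − (-0.7063)·0.05 = -0.08.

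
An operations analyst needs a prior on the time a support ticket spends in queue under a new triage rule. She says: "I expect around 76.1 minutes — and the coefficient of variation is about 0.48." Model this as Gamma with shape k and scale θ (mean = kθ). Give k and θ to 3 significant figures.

For Gamma(k, scale θ): mean = kθ, variance = kθ², so CV = 1/√k.
CV = 0.48, hence k = 1/CV² = 4.34.
Then θ = mean/k = 76.1/4.34 = 17.5.

k ≈ 4.34, θ ≈ 17.5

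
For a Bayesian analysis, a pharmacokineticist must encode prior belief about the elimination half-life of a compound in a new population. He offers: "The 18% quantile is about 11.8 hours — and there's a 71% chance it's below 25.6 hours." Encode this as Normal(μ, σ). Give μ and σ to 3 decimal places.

μ = 20.401, σ = 9.396

For Normal(μ,σ), the p-quantile is μ + z_p·σ. Here z_{0.18} = -0.9154, z_{0.71} = 0.5534.
So 11.8 = μ − 0.9154σ and 25.6 = μ + 0.5534σ.
Subtracting: σ = (25.6 − 11.8)/(0.5534 − (-0.9154)) = 9.396.
Then μ = 11.8 − (-0.9154)·9.396 = 20.401.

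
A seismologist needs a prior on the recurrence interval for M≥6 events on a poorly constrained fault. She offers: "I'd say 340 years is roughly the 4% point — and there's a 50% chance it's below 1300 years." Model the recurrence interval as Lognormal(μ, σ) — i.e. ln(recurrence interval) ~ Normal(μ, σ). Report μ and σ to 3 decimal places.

If T ~ Lognormal(μ,σ) then ln T ~ Normal(μ,σ), so the p-quantile of ln T is μ + z_p·σ.
ln(340) = 5.829 and ln(1300) = 7.17; z_{0.04} = -1.751, z_{0.5} = 0.
σ = (7.17 − 5.829)/(0 − (-1.751)) = 0.766.
μ = 5.829 − (-1.751)·0.766 = 7.170.

μ ≈ 7.170, σ ≈ 0.766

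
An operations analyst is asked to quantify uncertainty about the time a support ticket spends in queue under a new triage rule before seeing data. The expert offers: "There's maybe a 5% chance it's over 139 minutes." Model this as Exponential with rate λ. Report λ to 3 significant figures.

λ ≈ 0.0216

P(T > 139.0) = e^(−λ·139.0) = 0.05, so λ = −ln(0.05)/139.0 = 0.0216.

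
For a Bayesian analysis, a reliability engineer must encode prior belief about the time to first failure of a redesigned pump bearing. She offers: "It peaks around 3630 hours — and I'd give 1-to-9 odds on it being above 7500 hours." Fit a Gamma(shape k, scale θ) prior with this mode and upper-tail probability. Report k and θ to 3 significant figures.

Gamma(k,θ) with k>1 has mode (k−1)θ, so θ = 3630/(k−1).
Need P(X < 7500) = 0.9 with θ tied to k this way. Start at k = 2, θ = 3630: P(X<7500) ≈ 0.612.
Too low — raise k to concentrate. Iterating converges to k ≈ 4.65.
Then θ = 3630/(4.65−1) ≈ 996.

k ≈ 4.65, θ ≈ 996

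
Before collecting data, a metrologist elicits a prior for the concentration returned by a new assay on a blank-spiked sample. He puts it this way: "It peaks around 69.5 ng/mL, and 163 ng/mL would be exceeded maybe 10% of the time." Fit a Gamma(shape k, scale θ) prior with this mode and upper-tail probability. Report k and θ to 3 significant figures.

Gamma(k,θ) with k>1 has mode (k−1)θ, so θ = 69.5/(k−1).
Need P(X < 163) = 0.9 with θ tied to k this way. Start at k = 2, θ = 69.5: P(X<163) ≈ 0.679.
Too low — raise k to concentrate. Iterating converges to k ≈ 3.65.
Then θ = 69.5/(3.65−1) ≈ 26.3.

k ≈ 3.65, θ ≈ 26.3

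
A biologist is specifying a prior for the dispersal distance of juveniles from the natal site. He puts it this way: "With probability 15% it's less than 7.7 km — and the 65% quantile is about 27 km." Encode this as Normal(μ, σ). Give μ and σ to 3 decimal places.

The p-quantile of Normal(μ,σ) is μ + z_p·σ, with z_{0.15} = -1.036 and z_{0.65} = 0.3853.
Eliminate σ: μ = (z₂·x₁ − z₁·x₂)/(z₂ − z₁) = (0.3853·7.7 − (-1.036)·27)/1.422 = 21.769.
Then σ = (x₂ − x₁)/(z₂ − z₁) = (27 − 7.7)/1.422 = 13.575.

μ = 21.769, σ = 13.575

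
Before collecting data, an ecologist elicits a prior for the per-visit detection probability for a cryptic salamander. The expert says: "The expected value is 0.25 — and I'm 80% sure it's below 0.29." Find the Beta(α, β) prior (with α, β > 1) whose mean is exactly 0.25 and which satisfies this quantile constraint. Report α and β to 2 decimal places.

α ≈ 20.07, β ≈ 60.20

With mean 0.25 fixed, write α = 0.25s, β = 0.75s where s = α+β.
Need P(θ < 0.29) = 0.8 under Beta(0.25s, 0.75s). Normal approximation: (q−m)/√(m(1−m)/s) ≈ z_{0.8} = 0.842, so s ≈ 0.25·0.75·(0.842)²/(0.29−0.25)² = 83.0.
At s = 83.0: P(θ<0.29) ≈ 0.804. Adjusting to match 0.8 gives s ≈ 80.26.
So α = 0.25·80.26 ≈ 20.07, β = 0.75·80.26 ≈ 60.20.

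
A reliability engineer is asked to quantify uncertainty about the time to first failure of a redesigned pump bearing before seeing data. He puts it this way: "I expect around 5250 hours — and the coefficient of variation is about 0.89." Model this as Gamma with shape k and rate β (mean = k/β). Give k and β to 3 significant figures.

For Gamma(k, rate β): mean = k/β, variance = k/β², so CV = 1/√k.
CV = 0.89, hence k = 1/CV² = 1.26.
Then β = k/mean = 1.26/5250 = 0.00024.

k ≈ 1.26, β ≈ 0.00024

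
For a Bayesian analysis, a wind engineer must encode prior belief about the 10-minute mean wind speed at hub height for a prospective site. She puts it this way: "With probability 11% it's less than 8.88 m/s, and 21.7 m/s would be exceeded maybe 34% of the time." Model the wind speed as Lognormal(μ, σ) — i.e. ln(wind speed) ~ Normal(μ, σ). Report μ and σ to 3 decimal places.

If T ~ Lognormal(μ,σ) then ln T ~ Normal(μ,σ), so the p-quantile of ln T is μ + z_p·σ.
ln(8.88) = 2.184 and ln(21.7) = 3.077; z_{0.11} = -1.227, z_{0.66} = 0.4125.
σ = (3.077 − 2.184)/(0.4125 − (-1.227)) = 0.545.
μ = 2.184 − (-1.227)·0.545 = 2.852.

μ ≈ 2.852, σ ≈ 0.545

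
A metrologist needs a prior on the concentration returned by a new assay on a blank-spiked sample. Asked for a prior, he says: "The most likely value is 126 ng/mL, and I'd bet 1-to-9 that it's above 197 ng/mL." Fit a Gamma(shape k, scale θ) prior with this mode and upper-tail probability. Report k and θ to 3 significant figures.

Gamma(k,θ) with k>1 has mode (k−1)θ, so θ = 126/(k−1).
Need P(X < 197) = 0.9 with θ tied to k this way. Start at k = 2, θ = 126: P(X<197) ≈ 0.463.
Too low — raise k to concentrate. Iterating converges to k ≈ 10.4.
Then θ = 126/(10.4−1) ≈ 13.4.

k ≈ 10.4, θ ≈ 13.4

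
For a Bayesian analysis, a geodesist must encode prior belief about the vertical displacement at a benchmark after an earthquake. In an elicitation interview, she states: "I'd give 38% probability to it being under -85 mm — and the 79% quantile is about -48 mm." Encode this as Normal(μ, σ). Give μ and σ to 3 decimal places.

For Normal(μ,σ), the p-quantile is μ + z_p·σ. Here z_{0.38} = -0.3055, z_{0.79} = 0.8064.
So -85 = μ − 0.3055σ and -48 = μ + 0.8064σ.
Subtracting: σ = (-48 − -85)/(0.8064 − (-0.3055)) = 33.276.
Then μ = -85 − (-0.3055)·33.276 = -74.835.

μ = -74.835, σ = 33.276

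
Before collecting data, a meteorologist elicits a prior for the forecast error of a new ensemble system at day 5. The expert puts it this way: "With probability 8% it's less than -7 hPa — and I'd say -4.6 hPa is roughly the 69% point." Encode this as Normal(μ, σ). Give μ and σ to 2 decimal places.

For Normal(μ,σ), the p-quantile is μ + z_p·σ. Here z_{0.08} = -1.405, z_{0.69} = 0.4959.
So -7 = μ − 1.405σ and -4.6 = μ + 0.4959σ.
Subtracting: σ = (-4.6 − -7)/(0.4959 − (-1.405)) = 1.26.
Then μ = -7 − (-1.405)·1.26 = -5.23.

μ = -5.23, σ = 1.26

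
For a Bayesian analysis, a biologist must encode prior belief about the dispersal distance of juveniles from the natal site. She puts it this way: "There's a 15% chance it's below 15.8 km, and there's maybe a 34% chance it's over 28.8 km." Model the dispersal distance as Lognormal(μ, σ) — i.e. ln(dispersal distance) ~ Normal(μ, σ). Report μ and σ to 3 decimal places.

μ ≈ 3.189, σ ≈ 0.414

If T ~ Lognormal(μ,σ) then ln T ~ Normal(μ,σ), so the p-quantile of ln T is μ + z_p·σ.
ln(15.8) = 2.76 and ln(28.8) = 3.36; z_{0.15} = -1.036, z_{0.66} = 0.4125.
σ = (3.36 − 2.76)/(0.4125 − (-1.036)) = 0.414.
μ = 2.76 − (-1.036)·0.414 = 3.189.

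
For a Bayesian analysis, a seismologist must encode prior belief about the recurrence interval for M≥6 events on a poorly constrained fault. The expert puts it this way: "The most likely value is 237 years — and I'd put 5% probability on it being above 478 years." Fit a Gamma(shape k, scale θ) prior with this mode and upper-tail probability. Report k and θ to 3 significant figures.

k ≈ 6.63, θ ≈ 42.1

Gamma(k,θ) with k>1 has mode (k−1)θ, so θ = 237/(k−1).
Need P(X < 478) = 0.95 with θ tied to k this way. Start at k = 2, θ = 237: P(X<478) ≈ 0.599.
Too low — raise k to concentrate. Iterating converges to k ≈ 6.63.
Then θ = 237/(6.63−1) ≈ 42.1.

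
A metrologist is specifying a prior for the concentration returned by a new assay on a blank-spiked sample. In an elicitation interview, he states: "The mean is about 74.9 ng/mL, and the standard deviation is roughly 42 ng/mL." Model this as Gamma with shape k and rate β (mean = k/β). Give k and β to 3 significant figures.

For Gamma(k, rate β): mean = k/β, variance = k/β², so CV = 1/√k.
CV = SD/mean = 42/74.9 = 0.5607, hence k = 1/CV² = 3.18.
Then β = k/mean = 3.18/74.9 = 0.0425.

k ≈ 3.18, β ≈ 0.0425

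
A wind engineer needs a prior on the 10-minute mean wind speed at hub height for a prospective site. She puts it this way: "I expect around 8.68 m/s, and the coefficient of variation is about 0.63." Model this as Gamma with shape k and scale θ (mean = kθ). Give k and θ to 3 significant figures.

k ≈ 2.52, θ ≈ 3.45

For Gamma(k, scale θ): mean = kθ, variance = kθ², so CV = 1/√k.
CV = 0.63, hence k = 1/CV² = 2.52.
Then θ = mean/k = 8.68/2.52 = 3.45.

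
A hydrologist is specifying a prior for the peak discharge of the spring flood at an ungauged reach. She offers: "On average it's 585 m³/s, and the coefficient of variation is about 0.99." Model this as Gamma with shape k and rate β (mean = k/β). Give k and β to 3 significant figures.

k ≈ 1.02, β ≈ 0.00174

For Gamma(k, rate β): mean = k/β, variance = k/β², so CV = 1/√k.
CV = 0.99, hence k = 1/CV² = 1.02.
Then β = k/mean = 1.02/585 = 0.00174.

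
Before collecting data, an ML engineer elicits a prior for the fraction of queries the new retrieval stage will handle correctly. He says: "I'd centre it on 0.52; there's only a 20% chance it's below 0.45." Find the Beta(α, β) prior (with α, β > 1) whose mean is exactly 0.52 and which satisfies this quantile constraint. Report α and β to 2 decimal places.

α ≈ 18.78, β ≈ 17.33

With mean 0.52 fixed, write α = 0.52s, β = 0.48s where s = α+β.
Need P(θ < 0.45) = 0.2 under Beta(0.52s, 0.48s). Normal approximation: (q−m)/√(m(1−m)/s) ≈ z_{0.2} = -0.842, so s ≈ 0.52·0.48·(-0.842)²/(0.45−0.52)² = 36.1.
At s = 36.1: P(θ<0.45) ≈ 0.200. Adjusting to match 0.2 gives s ≈ 36.11.
So α = 0.52·36.11 ≈ 18.78, β = 0.48·36.11 ≈ 17.33.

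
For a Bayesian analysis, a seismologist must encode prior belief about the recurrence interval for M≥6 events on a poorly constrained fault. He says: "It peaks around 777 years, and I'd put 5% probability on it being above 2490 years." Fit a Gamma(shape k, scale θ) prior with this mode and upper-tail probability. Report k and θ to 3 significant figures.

Gamma(k,θ) with k>1 has mode (k−1)θ, so θ = 777/(k−1).
Need P(X < 2490) = 0.95 with θ tied to k this way. Start at k = 2, θ = 777: P(X<2490) ≈ 0.829.
Too low — raise k to concentrate. Iterating converges to k ≈ 2.93.
Then θ = 777/(2.93−1) ≈ 402.

k ≈ 2.93, θ ≈ 402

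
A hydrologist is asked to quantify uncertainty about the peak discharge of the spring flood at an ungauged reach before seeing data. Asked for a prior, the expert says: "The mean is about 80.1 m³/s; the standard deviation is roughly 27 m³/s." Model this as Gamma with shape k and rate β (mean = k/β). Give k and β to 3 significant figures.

For Gamma(k, rate β): mean = k/β, variance = k/β², so CV = 1/√k.
CV = SD/mean = 27/80.1 = 0.3371, hence k = 1/CV² = 8.8.
Then β = k/mean = 8.8/80.1 = 0.11.

k ≈ 8.8, β ≈ 0.11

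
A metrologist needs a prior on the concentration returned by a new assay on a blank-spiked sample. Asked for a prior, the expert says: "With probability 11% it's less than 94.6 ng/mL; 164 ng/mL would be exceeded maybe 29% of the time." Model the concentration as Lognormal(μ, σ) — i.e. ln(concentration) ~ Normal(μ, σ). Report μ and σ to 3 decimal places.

μ ≈ 4.929, σ ≈ 0.309

If T ~ Lognormal(μ,σ) then ln T ~ Normal(μ,σ), so the p-quantile of ln T is μ + z_p·σ.
ln(94.6) = 4.55 and ln(164) = 5.1; z_{0.11} = -1.227, z_{0.71} = 0.5534.
σ = (5.1 − 4.55)/(0.5534 − (-1.227)) = 0.309.
μ = 4.55 − (-1.227)·0.309 = 4.929.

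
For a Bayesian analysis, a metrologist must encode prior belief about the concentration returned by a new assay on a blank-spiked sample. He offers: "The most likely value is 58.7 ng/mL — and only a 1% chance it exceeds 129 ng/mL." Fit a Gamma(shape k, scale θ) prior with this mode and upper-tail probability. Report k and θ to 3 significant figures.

Gamma(k,θ) with k>1 has mode (k−1)θ, so θ = 58.7/(k−1).
Need P(X < 129) = 0.99 with θ tied to k this way. Start at k = 2, θ = 58.7: P(X<129) ≈ 0.645.
Too low — raise k to concentrate. Iterating converges to k ≈ 8.78.
Then θ = 58.7/(8.78−1) ≈ 7.55.

k ≈ 8.78, θ ≈ 7.55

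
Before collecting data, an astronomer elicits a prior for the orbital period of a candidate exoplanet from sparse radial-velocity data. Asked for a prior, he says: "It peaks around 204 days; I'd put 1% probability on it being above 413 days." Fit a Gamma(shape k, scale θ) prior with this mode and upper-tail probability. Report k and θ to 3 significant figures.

Gamma(k,θ) with k>1 has mode (k−1)θ, so θ = 204/(k−1).
Need P(X < 413) = 0.99 with θ tied to k this way. Start at k = 2, θ = 204: P(X<413) ≈ 0.601.
Too low — raise k to concentrate. Iterating converges to k ≈ 10.9.
Then θ = 204/(10.9−1) ≈ 20.7.

k ≈ 10.9, θ ≈ 20.7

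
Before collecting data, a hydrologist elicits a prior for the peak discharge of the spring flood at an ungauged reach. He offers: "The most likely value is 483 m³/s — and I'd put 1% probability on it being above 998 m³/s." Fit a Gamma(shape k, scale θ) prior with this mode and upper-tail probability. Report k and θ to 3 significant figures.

Gamma(k,θ) with k>1 has mode (k−1)θ, so θ = 483/(k−1).
Need P(X < 998) = 0.99 with θ tied to k this way. Start at k = 2, θ = 483: P(X<998) ≈ 0.612.
Too low — raise k to concentrate. Iterating converges to k ≈ 10.3.
Then θ = 483/(10.3−1) ≈ 52.1.

k ≈ 10.3, θ ≈ 52.1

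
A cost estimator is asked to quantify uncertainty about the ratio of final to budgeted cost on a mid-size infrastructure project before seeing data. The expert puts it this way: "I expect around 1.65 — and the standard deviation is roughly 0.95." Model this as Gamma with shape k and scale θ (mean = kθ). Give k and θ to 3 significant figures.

For Gamma(k, scale θ): mean = kθ, variance = kθ², so CV = 1/√k.
CV = SD/mean = 0.95/1.65 = 0.5758, hence k = 1/CV² = 3.02.
Then θ = mean/k = 1.65/3.02 = 0.547.

k ≈ 3.02, θ ≈ 0.547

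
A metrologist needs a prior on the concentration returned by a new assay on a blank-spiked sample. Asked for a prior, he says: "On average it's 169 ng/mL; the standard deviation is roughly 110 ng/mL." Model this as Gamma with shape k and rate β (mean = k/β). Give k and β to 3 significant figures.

k ≈ 2.36, β ≈ 0.014

For Gamma(k, rate β): mean = k/β, variance = k/β², so CV = 1/√k.
CV = SD/mean = 110/169 = 0.6509, hence k = 1/CV² = 2.36.
Then β = k/mean = 2.36/169 = 0.014.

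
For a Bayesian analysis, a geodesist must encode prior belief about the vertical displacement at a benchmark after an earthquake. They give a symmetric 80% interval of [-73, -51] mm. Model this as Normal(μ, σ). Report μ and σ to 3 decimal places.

A symmetric 80% interval runs μ ± z·σ with z = 1.282.
Half-width = 11, so σ = 11/1.282 = 8.583.
μ is the interval midpoint, -62.000.

μ = -62.000, σ = 8.583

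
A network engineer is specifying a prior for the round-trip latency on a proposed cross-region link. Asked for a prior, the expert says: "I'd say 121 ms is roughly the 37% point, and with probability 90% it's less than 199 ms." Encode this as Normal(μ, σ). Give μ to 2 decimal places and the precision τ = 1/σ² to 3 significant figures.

The p-quantile of Normal(μ,σ) is μ + z_p·σ, with z_{0.37} = -0.3319 and z_{0.9} = 1.282.
Eliminate σ: μ = (z₂·x₁ − z₁·x₂)/(z₂ − z₁) = (1.282·121 − (-0.3319)·199)/1.613 = 137.04.
Then σ = (x₂ − x₁)/(z₂ − z₁) = (199 − 121)/1.613 = 48.34.
Precision τ = 1/σ² = 1/48.34² = 0.000428.

μ = 137.04, τ = 0.000428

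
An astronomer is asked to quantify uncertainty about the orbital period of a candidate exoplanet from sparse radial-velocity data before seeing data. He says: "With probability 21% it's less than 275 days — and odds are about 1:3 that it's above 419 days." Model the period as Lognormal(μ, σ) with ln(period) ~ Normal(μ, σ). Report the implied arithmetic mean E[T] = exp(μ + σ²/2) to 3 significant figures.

If T ~ Lognormal(μ,σ) then ln T ~ Normal(μ,σ), so the p-quantile of ln T is μ + z_p·σ.
ln(275) = 5.617 and ln(419) = 6.038; z_{0.21} = -0.8064, z_{0.75} = 0.6745.
σ = (6.038 − 5.617)/(0.6745 − (-0.8064)) = 0.284.
μ = 5.617 − (-0.8064)·0.284 = 5.846.
E[T] = exp(μ + σ²/2) = exp(5.846 + 0.0404) = 360 days.

E[T] ≈ 360 days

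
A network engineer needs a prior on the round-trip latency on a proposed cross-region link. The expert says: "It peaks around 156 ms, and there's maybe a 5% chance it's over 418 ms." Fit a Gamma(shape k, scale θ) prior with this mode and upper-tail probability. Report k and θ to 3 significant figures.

Gamma(k,θ) with k>1 has mode (k−1)θ, so θ = 156/(k−1).
Need P(X < 418) = 0.95 with θ tied to k this way. Start at k = 2, θ = 156: P(X<418) ≈ 0.748.
Too low — raise k to concentrate. Iterating converges to k ≈ 3.77.
Then θ = 156/(3.77−1) ≈ 56.3.

k ≈ 3.77, θ ≈ 56.3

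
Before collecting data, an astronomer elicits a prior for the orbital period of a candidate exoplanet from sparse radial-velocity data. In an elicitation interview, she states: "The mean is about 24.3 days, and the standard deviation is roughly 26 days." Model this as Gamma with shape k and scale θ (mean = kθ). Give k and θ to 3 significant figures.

For Gamma(k, scale θ): mean = kθ, variance = kθ², so CV = 1/√k.
CV = SD/mean = 26/24.3 = 1.07, hence k = 1/CV² = 0.874.
Then θ = mean/k = 24.3/0.874 = 27.8.

k ≈ 0.874, θ ≈ 27.8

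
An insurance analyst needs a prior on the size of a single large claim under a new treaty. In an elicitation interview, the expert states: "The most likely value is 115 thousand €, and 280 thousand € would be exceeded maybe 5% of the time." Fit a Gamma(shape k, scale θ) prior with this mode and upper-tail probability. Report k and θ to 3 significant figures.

Gamma(k,θ) with k>1 has mode (k−1)θ, so θ = 115/(k−1).
Need P(X < 280) = 0.95 with θ tied to k this way. Start at k = 2, θ = 115: P(X<280) ≈ 0.699.
Too low — raise k to concentrate. Iterating converges to k ≈ 4.44.
Then θ = 115/(4.44−1) ≈ 33.4.

k ≈ 4.44, θ ≈ 33.4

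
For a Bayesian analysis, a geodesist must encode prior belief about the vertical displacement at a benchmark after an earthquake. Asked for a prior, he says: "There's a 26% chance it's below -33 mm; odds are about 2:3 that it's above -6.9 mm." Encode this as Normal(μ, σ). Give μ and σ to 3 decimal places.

μ = -14.274, σ = 29.107

The p-quantile of Normal(μ,σ) is μ + z_p·σ, with z_{0.26} = -0.6433 and z_{0.6} = 0.2533.
Eliminate σ: μ = (z₂·x₁ − z₁·x₂)/(z₂ − z₁) = (0.2533·-33 − (-0.6433)·-6.9)/0.8967 = -14.274.
Then σ = (x₂ − x₁)/(z₂ − z₁) = (-6.9 − -33)/0.8967 = 29.107.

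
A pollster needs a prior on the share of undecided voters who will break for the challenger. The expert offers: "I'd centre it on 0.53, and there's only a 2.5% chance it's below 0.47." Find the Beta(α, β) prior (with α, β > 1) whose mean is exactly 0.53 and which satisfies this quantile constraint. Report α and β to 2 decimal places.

With mean 0.53 fixed, write α = 0.53s, β = 0.47s where s = α+β.
Need P(θ < 0.47) = 0.025 under Beta(0.53s, 0.47s). Normal approximation: (q−m)/√(m(1−m)/s) ≈ z_{0.025} = -1.96, so s ≈ 0.53·0.47·(-1.96)²/(0.47−0.53)² = 265.8.
At s = 265.8: P(θ<0.47) ≈ 0.025. Adjusting to match 0.025 gives s ≈ 266.28.
So α = 0.53·266.28 ≈ 141.13, β = 0.47·266.28 ≈ 125.15.

α ≈ 141.13, β ≈ 125.15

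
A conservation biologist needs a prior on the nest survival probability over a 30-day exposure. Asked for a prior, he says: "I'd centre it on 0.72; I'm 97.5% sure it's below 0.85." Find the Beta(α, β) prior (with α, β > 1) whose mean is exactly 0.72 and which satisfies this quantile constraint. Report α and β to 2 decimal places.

With mean 0.72 fixed, write α = 0.72s, β = 0.28s where s = α+β.
Need P(θ < 0.85) = 0.975 under Beta(0.72s, 0.28s). Normal approximation: (q−m)/√(m(1−m)/s) ≈ z_{0.975} = 1.96, so s ≈ 0.72·0.28·(1.96)²/(0.85−0.72)² = 45.8.
At s = 45.8: P(θ<0.85) ≈ 0.986. Adjusting to match 0.975 gives s ≈ 37.22.
So α = 0.72·37.22 ≈ 26.80, β = 0.28·37.22 ≈ 10.42.

α ≈ 26.80, β ≈ 10.42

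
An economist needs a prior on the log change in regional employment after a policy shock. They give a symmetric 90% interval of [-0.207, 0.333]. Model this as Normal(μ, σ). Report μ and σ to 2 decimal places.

A symmetric 90% interval runs μ ± z·σ with z = 1.645.
Half-width = 0.27, so σ = 0.27/1.645 = 0.16.
μ is the interval midpoint, 0.06.

μ = 0.06, σ = 0.16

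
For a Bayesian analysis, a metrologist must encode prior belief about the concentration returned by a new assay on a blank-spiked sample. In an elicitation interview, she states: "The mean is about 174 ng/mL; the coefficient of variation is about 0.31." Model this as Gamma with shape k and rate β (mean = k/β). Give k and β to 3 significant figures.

k ≈ 10.4, β ≈ 0.0598

For Gamma(k, rate β): mean = k/β, variance = k/β², so CV = 1/√k.
CV = 0.31, hence k = 1/CV² = 10.4.
Then β = k/mean = 10.4/174 = 0.0598.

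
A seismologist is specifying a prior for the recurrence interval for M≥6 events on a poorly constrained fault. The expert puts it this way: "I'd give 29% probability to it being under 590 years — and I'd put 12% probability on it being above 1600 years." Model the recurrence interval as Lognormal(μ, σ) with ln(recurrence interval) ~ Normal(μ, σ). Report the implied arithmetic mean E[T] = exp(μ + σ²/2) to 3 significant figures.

If T ~ Lognormal(μ,σ) then ln T ~ Normal(μ,σ), so the p-quantile of ln T is μ + z_p·σ.
ln(590) = 6.38 and ln(1600) = 7.378; z_{0.29} = -0.5534, z_{0.88} = 1.175.
σ = (7.378 − 6.38)/(1.175 − (-0.5534)) = 0.577.
μ = 6.38 − (-0.5534)·0.577 = 6.700.
E[T] = exp(μ + σ²/2) = exp(6.700 + 0.1666) = 959 years.

E[T] ≈ 959 years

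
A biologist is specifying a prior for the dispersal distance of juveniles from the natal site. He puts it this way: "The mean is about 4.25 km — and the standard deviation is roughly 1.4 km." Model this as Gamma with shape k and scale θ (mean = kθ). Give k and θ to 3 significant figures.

k ≈ 9.22, θ ≈ 0.461

For Gamma(k, scale θ): mean = kθ, variance = kθ², so CV = 1/√k.
CV = SD/mean = 1.4/4.25 = 0.3294, hence k = 1/CV² = 9.22.
Then θ = mean/k = 4.25/9.22 = 0.461.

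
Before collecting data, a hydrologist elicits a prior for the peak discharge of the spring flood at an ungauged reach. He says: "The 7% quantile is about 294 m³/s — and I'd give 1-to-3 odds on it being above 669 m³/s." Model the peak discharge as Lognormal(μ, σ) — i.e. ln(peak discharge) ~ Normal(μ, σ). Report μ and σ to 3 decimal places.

If T ~ Lognormal(μ,σ) then ln T ~ Normal(μ,σ), so the p-quantile of ln T is μ + z_p·σ.
ln(294) = 5.684 and ln(669) = 6.506; z_{0.07} = -1.476, z_{0.75} = 0.6745.
σ = (6.506 − 5.684)/(0.6745 − (-1.476)) = 0.382.
μ = 5.684 − (-1.476)·0.382 = 6.248.

μ ≈ 6.248, σ ≈ 0.382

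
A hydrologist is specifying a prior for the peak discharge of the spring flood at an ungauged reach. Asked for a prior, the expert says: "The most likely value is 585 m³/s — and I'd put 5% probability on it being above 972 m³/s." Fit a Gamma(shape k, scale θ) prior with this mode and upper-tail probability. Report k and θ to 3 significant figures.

Gamma(k,θ) with k>1 has mode (k−1)θ, so θ = 585/(k−1).
Need P(X < 972) = 0.95 with θ tied to k this way. Start at k = 2, θ = 585: P(X<972) ≈ 0.495.
Too low — raise k to concentrate. Iterating converges to k ≈ 11.8.
Then θ = 585/(11.8−1) ≈ 54.

k ≈ 11.8, θ ≈ 54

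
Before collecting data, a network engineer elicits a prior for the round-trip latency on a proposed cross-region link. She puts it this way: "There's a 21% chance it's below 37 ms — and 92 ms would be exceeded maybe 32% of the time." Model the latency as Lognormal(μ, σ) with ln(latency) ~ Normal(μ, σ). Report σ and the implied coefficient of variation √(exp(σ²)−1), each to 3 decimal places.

If T ~ Lognormal(μ,σ) then ln T ~ Normal(μ,σ), so the p-quantile of ln T is μ + z_p·σ.
ln(37) = 3.611 and ln(92) = 4.522; z_{0.21} = -0.8064, z_{0.68} = 0.4677.
σ = (4.522 − 3.611)/(0.4677 − (-0.8064)) = 0.715.
μ = 3.611 − (-0.8064)·0.715 = 4.187.
CV = √(exp(σ²)−1) = √(exp(0.5111)−1) = 0.817.

σ ≈ 0.715, CV ≈ 0.817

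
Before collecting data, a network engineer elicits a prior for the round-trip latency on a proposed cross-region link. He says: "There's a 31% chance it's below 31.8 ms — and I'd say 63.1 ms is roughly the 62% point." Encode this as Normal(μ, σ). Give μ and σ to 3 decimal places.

The p-quantile of Normal(μ,σ) is μ + z_p·σ, with z_{0.31} = -0.4959 and z_{0.62} = 0.3055.
Eliminate σ: μ = (z₂·x₁ − z₁·x₂)/(z₂ − z₁) = (0.3055·31.8 − (-0.4959)·63.1)/0.8013 = 51.168.
Then σ = (x₂ − x₁)/(z₂ − z₁) = (63.1 − 31.8)/0.8013 = 39.060.

μ = 51.168, σ = 39.060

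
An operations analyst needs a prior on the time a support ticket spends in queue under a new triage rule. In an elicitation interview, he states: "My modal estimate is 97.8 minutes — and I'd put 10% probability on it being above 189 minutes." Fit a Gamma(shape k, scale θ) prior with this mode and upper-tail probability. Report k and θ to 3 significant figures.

k ≈ 5.41, θ ≈ 22.2

Gamma(k,θ) with k>1 has mode (k−1)θ, so θ = 97.8/(k−1).
Need P(X < 189) = 0.9 with θ tied to k this way. Start at k = 2, θ = 97.8: P(X<189) ≈ 0.575.
Too low — raise k to concentrate. Iterating converges to k ≈ 5.41.
Then θ = 97.8/(5.41−1) ≈ 22.2.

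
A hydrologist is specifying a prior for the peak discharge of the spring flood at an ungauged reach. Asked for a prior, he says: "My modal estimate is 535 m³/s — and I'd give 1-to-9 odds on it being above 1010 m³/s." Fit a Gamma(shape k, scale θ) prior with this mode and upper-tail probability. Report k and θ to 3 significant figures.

Gamma(k,θ) with k>1 has mode (k−1)θ, so θ = 535/(k−1).
Need P(X < 1010) = 0.9 with θ tied to k this way. Start at k = 2, θ = 535: P(X<1010) ≈ 0.563.
Too low — raise k to concentrate. Iterating converges to k ≈ 5.73.
Then θ = 535/(5.73−1) ≈ 113.

k ≈ 5.73, θ ≈ 113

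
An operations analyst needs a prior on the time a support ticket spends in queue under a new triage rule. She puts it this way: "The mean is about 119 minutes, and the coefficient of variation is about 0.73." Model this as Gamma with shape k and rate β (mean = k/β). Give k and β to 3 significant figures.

k ≈ 1.88, β ≈ 0.0158

For Gamma(k, rate β): mean = k/β, variance = k/β², so CV = 1/√k.
CV = 0.73, hence k = 1/CV² = 1.88.
Then β = k/mean = 1.88/119 = 0.0158.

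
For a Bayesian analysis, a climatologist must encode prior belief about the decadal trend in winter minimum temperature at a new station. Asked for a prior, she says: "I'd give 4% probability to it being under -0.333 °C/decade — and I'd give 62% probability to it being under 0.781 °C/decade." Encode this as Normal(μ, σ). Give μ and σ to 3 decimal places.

For Normal(μ,σ), the p-quantile is μ + z_p·σ. Here z_{0.04} = -1.751, z_{0.62} = 0.3055.
So -0.333 = μ − 1.751σ and 0.781 = μ + 0.3055σ.
Subtracting: σ = (0.781 − -0.333)/(0.3055 − (-1.751)) = 0.542.
Then μ = -0.333 − (-1.751)·0.542 = 0.615.

μ = 0.615, σ = 0.542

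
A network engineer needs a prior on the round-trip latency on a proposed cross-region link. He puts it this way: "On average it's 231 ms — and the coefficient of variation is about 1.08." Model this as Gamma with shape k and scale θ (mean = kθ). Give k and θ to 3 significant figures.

k ≈ 0.857, θ ≈ 269

For Gamma(k, scale θ): mean = kθ, variance = kθ², so CV = 1/√k.
CV = 1.08, hence k = 1/CV² = 0.857.
Then θ = mean/k = 231/0.857 = 269.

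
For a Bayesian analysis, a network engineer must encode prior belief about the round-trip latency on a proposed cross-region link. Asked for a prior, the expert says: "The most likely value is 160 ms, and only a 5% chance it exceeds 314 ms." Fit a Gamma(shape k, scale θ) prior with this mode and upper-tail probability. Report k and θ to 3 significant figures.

Gamma(k,θ) with k>1 has mode (k−1)θ, so θ = 160/(k−1).
Need P(X < 314) = 0.95 with θ tied to k this way. Start at k = 2, θ = 160: P(X<314) ≈ 0.584.
Too low — raise k to concentrate. Iterating converges to k ≈ 7.1.
Then θ = 160/(7.1−1) ≈ 26.2.

k ≈ 7.1, θ ≈ 26.2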